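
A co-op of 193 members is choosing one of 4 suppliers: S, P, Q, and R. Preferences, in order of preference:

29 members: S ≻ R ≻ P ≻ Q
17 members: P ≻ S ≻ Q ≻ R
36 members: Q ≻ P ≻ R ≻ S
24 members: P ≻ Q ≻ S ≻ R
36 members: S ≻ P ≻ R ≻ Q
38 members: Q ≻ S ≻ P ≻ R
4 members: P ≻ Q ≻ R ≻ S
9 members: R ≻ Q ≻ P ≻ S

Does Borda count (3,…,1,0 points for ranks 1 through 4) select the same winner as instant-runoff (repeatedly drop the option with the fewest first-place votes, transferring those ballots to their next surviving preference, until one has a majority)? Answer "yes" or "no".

Borda — scores: S 329, P 355, Q 313, R 161. Winner: P.
Instant-runoff — R1 S 65, P 45, Q 74, R 9 (R out); R2 S 65, P 45, Q 83 (P out); R3 S 82, Q 111 (Q winner). Winner: Q.
The two methods disagree.

no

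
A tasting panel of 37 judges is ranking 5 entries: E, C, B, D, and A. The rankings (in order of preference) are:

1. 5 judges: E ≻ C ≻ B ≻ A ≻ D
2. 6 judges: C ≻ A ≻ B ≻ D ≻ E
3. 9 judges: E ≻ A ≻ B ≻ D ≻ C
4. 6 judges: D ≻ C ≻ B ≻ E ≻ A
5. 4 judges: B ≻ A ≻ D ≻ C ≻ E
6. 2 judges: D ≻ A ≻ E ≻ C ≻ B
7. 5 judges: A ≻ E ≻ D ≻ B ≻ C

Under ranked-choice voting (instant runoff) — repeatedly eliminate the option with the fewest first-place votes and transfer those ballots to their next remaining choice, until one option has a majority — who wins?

E

Round 1: E 14, C 6, B 4, D 8, A 5. Eliminate B.
Round 2: E 14, C 6, D 8, A 9. Eliminate C.
Round 3: E 14, D 8, A 15. Eliminate D.
Round 4: E 20, A 17. E has a majority.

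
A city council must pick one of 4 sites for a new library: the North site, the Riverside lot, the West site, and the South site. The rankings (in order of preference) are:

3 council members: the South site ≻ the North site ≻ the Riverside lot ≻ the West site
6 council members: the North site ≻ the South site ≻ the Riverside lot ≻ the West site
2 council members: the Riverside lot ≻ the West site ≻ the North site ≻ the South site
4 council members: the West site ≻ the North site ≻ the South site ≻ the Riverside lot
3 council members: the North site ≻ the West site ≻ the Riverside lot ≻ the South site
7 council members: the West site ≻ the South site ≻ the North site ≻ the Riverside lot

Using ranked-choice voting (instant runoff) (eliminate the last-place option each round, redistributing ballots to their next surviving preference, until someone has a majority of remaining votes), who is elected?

the West site

Round 1: the North site 9, the Riverside lot 2, the West site 11, the South site 3. Eliminate the Riverside lot.
Round 2: the North site 9, the West site 13, the South site 3. The West site has a majority.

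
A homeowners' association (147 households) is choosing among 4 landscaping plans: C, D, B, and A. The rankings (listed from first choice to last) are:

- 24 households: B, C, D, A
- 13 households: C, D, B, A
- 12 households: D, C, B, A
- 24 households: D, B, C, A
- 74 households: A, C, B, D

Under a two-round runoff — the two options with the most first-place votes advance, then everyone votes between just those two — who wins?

Round 1 first-place votes: C 13, D 36, B 24, A 74.
A and D advance.
Runoff: A is preferred to D by 74 voters; D by 73.
A wins the runoff.

A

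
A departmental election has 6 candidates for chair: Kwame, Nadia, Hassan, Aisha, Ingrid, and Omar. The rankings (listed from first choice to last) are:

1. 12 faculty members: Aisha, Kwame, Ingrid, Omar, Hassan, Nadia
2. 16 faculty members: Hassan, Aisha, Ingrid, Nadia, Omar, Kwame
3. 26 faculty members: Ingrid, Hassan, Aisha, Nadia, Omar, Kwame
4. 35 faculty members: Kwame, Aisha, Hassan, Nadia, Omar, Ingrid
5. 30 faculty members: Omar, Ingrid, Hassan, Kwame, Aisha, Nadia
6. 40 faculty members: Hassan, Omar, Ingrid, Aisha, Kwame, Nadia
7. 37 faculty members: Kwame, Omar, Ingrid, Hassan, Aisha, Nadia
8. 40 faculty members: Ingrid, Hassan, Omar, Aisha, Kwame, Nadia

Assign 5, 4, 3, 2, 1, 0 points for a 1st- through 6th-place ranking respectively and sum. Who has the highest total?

Kwame: 12·4 + 16·0 + 26·0 + 35·5 + 30·2 + 40·1 + 37·5 + 40·1 = 548
Nadia: 12·0 + 16·2 + 26·2 + 35·2 + 30·0 + 40·0 + 37·0 + 40·0 = 154
Hassan: 12·1 + 16·5 + 26·4 + 35·3 + 30·3 + 40·5 + 37·2 + 40·4 = 825
Aisha: 12·5 + 16·4 + 26·3 + 35·4 + 30·1 + 40·2 + 37·1 + 40·2 = 569
Ingrid: 12·3 + 16·3 + 26·5 + 35·0 + 30·4 + 40·3 + 37·3 + 40·5 = 765
Omar: 12·2 + 16·1 + 26·1 + 35·1 + 30·5 + 40·4 + 37·4 + 40·3 = 679
Hassan has the highest Borda score (825).

Hassan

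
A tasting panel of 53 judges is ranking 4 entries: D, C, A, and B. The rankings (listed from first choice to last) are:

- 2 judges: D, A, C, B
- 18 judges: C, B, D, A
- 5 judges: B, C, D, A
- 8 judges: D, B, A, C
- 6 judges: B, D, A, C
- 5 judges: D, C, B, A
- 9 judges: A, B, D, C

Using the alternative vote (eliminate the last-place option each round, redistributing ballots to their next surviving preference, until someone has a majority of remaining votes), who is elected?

Round 1: D 15, C 18, A 9, B 11. Eliminate A.
Round 2: D 15, C 18, B 20. Eliminate D.
Round 3: C 25, B 28. B has a majority.

B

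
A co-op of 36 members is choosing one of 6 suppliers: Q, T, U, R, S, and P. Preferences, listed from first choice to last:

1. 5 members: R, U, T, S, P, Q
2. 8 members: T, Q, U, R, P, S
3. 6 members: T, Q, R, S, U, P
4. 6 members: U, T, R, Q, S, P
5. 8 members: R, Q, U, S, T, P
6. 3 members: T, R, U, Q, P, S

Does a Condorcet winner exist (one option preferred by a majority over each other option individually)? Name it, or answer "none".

Checking pairwise contests:
T beats Q 28–8.
U beats T 19–17.
Q beats U 22–14.
T beats R 23–13.
Q beats S 31–5.
Q beats P 31–5.
Every option loses at least one head-to-head, so there is no Condorcet winner.

none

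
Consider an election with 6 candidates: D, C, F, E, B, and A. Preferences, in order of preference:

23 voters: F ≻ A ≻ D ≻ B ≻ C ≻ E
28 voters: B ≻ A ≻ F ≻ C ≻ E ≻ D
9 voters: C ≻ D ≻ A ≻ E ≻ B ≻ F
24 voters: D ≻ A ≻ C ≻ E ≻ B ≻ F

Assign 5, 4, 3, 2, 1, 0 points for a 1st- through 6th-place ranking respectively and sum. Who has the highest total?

A

D: 23·3 + 28·0 + 9·4 + 24·5 = 225
C: 23·1 + 28·2 + 9·5 + 24·3 = 196
F: 23·5 + 28·3 + 9·0 + 24·0 = 199
E: 23·0 + 28·1 + 9·2 + 24·2 = 94
B: 23·2 + 28·5 + 9·1 + 24·1 = 219
A: 23·4 + 28·4 + 9·3 + 24·4 = 327
A has the highest Borda score (327).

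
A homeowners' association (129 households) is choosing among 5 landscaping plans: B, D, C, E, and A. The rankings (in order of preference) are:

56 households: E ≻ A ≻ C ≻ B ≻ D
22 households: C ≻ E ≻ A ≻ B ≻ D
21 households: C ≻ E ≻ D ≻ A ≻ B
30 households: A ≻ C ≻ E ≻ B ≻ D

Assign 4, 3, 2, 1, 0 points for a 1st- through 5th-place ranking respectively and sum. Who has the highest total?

B: 56·1 + 22·1 + 21·0 + 30·1 = 108
D: 56·0 + 22·0 + 21·2 + 30·0 = 42
C: 56·2 + 22·4 + 21·4 + 30·3 = 374
E: 56·4 + 22·3 + 21·3 + 30·2 = 413
A: 56·3 + 22·2 + 21·1 + 30·4 = 353
E has the highest Borda score (413).

E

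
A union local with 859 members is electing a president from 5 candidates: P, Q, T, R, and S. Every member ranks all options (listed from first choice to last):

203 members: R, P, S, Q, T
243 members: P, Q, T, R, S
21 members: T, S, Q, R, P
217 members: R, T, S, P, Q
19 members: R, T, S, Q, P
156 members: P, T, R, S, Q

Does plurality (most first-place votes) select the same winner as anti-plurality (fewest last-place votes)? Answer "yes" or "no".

yes

Plurality — first-place votes: P 399, Q 0, T 21, R 439, S 0. Winner: R.
Anti-plurality — last-place votes: P 40, Q 373, T 203, R 0, S 243. Winner: R.
The two methods agree.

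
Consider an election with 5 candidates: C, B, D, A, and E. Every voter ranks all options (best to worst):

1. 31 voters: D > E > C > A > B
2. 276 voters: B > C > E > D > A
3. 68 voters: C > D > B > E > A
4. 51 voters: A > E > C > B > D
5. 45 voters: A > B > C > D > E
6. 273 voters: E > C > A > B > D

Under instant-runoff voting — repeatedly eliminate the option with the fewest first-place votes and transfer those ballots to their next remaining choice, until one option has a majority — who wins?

Round 1: C 68, B 276, D 31, A 96, E 273. Eliminate D.
Round 2: C 68, B 276, A 96, E 304. Eliminate C.
Round 3: B 344, A 96, E 304. Eliminate A.
Round 4: B 389, E 355. B has a majority.

B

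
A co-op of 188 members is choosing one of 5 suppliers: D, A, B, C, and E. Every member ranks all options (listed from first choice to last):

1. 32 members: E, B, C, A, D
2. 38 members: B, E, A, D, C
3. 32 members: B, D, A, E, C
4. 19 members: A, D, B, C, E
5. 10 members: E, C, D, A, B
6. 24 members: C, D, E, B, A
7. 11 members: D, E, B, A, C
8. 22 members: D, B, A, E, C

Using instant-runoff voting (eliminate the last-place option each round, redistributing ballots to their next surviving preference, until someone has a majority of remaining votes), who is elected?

B

Round 1: D 33, A 19, B 70, C 24, E 42. Eliminate A.
Round 2: D 52, B 70, C 24, E 42. Eliminate C.
Round 3: D 76, B 70, E 42. Eliminate E.
Round 4: D 86, B 102. B has a majority.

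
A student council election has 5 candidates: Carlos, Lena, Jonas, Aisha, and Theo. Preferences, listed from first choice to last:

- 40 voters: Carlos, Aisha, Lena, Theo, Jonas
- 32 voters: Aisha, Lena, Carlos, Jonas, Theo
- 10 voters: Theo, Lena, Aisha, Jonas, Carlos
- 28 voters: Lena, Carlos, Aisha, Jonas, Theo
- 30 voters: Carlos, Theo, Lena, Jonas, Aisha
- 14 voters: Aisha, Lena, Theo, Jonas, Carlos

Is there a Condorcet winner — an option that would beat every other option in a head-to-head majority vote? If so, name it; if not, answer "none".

none

Checking pairwise contests:
Lena beats Carlos 84–70.
Aisha beats Lena 86–68.
Carlos beats Jonas 130–24.
Carlos beats Aisha 98–56.
Carlos beats Theo 130–24.
Every option loses at least one head-to-head, so there is no Condorcet winner.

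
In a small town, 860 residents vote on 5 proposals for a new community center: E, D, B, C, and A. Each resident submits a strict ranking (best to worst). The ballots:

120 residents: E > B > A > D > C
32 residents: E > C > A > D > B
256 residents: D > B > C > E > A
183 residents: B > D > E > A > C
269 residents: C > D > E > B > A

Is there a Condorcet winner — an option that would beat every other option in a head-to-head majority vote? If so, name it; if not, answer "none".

D vs E: 708–152 for D.
D vs B: 557–303 for D.
D vs C: 559–301 for D.
D vs A: 708–152 for D.
D beats every other option head-to-head.

D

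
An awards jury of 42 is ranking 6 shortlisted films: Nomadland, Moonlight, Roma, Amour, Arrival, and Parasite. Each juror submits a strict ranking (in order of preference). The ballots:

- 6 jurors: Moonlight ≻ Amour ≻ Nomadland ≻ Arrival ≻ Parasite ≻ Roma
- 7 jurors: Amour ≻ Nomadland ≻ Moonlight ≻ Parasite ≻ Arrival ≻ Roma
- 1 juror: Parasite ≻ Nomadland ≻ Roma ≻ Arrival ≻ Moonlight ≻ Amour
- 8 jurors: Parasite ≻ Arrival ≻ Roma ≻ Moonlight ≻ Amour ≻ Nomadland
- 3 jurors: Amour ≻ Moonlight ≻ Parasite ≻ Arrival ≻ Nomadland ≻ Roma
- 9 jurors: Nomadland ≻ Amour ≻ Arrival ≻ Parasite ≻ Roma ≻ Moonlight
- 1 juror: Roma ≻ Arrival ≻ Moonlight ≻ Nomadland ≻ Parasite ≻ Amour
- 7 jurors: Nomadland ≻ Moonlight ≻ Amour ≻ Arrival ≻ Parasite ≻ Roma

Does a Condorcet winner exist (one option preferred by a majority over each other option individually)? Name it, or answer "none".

Checking pairwise contests:
Amour beats Nomadland 24–18.
Nomadland beats Moonlight 24–18.
Nomadland beats Roma 33–9.
Moonlight beats Amour 23–19.
Nomadland beats Arrival 30–12.
Nomadland beats Parasite 30–12.
Every option loses at least one head-to-head, so there is no Condorcet winner.

none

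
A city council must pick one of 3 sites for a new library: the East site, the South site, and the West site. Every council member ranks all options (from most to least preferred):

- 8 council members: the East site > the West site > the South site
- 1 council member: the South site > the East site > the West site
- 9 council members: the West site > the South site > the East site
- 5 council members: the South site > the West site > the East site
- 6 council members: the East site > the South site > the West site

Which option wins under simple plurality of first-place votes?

First-place votes: the East site 14, the South site 6, the West site 9.
the East site has the most first-place votes.

the East site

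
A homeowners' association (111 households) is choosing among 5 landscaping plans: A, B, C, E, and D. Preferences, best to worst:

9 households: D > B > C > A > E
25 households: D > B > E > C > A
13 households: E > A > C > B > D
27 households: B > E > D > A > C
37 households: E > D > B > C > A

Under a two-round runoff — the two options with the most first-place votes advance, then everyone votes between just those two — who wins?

E

Round 1 first-place votes: A 0, B 27, C 0, E 50, D 34.
E and D advance.
Runoff: E is preferred to D by 77 voters; D by 34.
E wins the runoff.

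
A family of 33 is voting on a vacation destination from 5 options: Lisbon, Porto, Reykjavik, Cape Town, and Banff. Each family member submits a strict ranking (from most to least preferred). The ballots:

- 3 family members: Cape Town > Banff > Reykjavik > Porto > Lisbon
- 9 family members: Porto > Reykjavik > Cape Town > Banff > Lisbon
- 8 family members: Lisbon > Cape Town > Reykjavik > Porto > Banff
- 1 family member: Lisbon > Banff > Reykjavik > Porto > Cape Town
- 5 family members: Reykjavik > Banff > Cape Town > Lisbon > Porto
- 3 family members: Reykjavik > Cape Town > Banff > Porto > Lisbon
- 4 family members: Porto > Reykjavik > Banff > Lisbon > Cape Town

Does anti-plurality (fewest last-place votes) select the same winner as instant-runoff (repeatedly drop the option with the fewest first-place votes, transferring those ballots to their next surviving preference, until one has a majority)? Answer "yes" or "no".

Anti-plurality — last-place votes: Lisbon 15, Porto 5, Reykjavik 0, Cape Town 5, Banff 8. Winner: Reykjavik.
Instant-runoff — R1 Lisbon 9, Porto 13, Reykjavik 8, Cape Town 3, Banff 0 (Banff out); R2 Lisbon 9, Porto 13, Reykjavik 8, Cape Town 3 (Cape Town out); R3 Lisbon 9, Porto 13, Reykjavik 11 (Lisbon out); R4 Porto 13, Reykjavik 20 (Reykjavik winner). Winner: Reykjavik.
The two methods agree.

yes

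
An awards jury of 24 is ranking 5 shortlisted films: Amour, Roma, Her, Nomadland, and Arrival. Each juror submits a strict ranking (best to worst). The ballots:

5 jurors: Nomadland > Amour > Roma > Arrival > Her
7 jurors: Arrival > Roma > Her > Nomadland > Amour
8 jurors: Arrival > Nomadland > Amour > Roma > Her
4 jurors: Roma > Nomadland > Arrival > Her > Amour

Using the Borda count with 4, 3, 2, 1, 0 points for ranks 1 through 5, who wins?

Amour: 5·3 + 7·0 + 8·2 + 4·0 = 31
Roma: 5·2 + 7·3 + 8·1 + 4·4 = 55
Her: 5·0 + 7·2 + 8·0 + 4·1 = 18
Nomadland: 5·4 + 7·1 + 8·3 + 4·3 = 63
Arrival: 5·1 + 7·4 + 8·4 + 4·2 = 73
Arrival has the highest Borda score (73).

Arrival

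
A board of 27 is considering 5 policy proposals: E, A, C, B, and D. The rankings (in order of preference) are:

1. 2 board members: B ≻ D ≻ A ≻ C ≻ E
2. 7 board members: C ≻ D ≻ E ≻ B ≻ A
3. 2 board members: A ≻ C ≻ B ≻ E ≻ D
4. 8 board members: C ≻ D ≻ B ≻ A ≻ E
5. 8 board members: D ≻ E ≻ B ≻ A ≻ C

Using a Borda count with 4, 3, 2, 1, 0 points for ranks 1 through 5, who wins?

D

E: 2·0 + 7·2 + 2·1 + 8·0 + 8·3 = 40
A: 2·2 + 7·0 + 2·4 + 8·1 + 8·1 = 28
C: 2·1 + 7·4 + 2·3 + 8·4 + 8·0 = 68
B: 2·4 + 7·1 + 2·2 + 8·2 + 8·2 = 51
D: 2·3 + 7·3 + 2·0 + 8·3 + 8·4 = 83
D has the highest Borda score (83).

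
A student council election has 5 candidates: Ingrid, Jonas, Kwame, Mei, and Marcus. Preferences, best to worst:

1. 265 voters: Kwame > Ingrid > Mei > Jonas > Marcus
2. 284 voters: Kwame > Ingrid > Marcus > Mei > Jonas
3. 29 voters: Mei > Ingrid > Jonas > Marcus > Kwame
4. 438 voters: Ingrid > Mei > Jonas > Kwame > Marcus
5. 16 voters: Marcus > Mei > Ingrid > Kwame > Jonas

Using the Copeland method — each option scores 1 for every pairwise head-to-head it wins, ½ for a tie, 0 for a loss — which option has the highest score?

Ingrid: beats Jonas, Mei, and Marcus; loses to Kwame → score 3.
Jonas: beats Marcus; loses to Ingrid, Kwame, and Mei → score 1.
Kwame: beats Ingrid, Jonas, Mei, and Marcus → score 4.
Mei: beats Jonas and Marcus; loses to Ingrid and Kwame → score 2.
Marcus: loses to Ingrid, Jonas, Kwame, and Mei → score 0.
Kwame has the best pairwise record.

Kwame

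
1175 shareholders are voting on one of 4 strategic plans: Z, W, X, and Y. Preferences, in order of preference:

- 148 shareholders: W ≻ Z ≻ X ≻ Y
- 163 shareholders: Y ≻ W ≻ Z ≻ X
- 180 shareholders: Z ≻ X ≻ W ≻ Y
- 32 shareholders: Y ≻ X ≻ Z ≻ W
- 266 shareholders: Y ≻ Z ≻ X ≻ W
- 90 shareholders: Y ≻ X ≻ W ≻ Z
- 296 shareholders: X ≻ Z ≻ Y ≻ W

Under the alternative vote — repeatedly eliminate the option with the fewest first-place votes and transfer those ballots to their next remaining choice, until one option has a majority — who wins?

Z

Round 1: Z 180, W 148, X 296, Y 551. Eliminate W.
Round 2: Z 328, X 296, Y 551. Eliminate X.
Round 3: Z 624, Y 551. Z has a majority.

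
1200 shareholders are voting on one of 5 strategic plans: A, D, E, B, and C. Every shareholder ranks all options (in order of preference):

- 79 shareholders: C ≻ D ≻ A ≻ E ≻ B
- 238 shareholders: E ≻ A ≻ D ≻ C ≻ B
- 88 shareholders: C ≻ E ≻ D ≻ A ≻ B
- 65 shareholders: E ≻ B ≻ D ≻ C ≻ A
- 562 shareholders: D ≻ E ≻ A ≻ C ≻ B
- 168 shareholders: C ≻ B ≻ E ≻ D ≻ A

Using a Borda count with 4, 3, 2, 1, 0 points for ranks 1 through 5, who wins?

A: 79·2 + 238·3 + 88·1 + 65·0 + 562·2 + 168·0 = 2084
D: 79·3 + 238·2 + 88·2 + 65·2 + 562·4 + 168·1 = 3435
E: 79·1 + 238·4 + 88·3 + 65·4 + 562·3 + 168·2 = 3577
B: 79·0 + 238·0 + 88·0 + 65·3 + 562·0 + 168·3 = 699
C: 79·4 + 238·1 + 88·4 + 65·1 + 562·1 + 168·4 = 2205
E has the highest Borda score (3577).

E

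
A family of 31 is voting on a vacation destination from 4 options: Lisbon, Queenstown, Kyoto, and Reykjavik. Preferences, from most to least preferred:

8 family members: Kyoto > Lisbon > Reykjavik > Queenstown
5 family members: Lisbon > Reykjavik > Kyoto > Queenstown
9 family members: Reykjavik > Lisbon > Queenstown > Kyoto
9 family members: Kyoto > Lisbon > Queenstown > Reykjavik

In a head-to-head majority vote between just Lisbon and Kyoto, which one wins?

Kyoto

Voters preferring Lisbon to Kyoto: 14; preferring Kyoto to Lisbon: 17.
Kyoto wins the head-to-head.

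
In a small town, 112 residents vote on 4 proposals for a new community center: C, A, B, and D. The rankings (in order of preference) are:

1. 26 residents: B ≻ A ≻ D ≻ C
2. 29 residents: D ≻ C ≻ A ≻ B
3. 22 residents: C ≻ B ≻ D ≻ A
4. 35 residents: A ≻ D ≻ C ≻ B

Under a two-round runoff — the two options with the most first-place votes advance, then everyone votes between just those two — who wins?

Round 1 first-place votes: C 22, A 35, B 26, D 29.
A and D advance.
Runoff: A is preferred to D by 61 voters; D by 51.
A wins the runoff.

A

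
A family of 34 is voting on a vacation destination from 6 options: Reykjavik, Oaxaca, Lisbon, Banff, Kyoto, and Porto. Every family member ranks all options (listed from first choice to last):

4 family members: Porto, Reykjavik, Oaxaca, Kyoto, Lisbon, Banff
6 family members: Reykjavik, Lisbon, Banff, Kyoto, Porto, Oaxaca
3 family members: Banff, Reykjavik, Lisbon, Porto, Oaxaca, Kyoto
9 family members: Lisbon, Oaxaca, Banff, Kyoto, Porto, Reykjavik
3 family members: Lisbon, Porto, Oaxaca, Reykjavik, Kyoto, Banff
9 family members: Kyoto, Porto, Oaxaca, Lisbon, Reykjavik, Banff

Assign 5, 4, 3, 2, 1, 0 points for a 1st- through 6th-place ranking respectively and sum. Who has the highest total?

Lisbon

Reykjavik: 4·4 + 6·5 + 3·4 + 9·0 + 3·2 + 9·1 = 73
Oaxaca: 4·3 + 6·0 + 3·1 + 9·4 + 3·3 + 9·3 = 87
Lisbon: 4·1 + 6·4 + 3·3 + 9·5 + 3·5 + 9·2 = 115
Banff: 4·0 + 6·3 + 3·5 + 9·3 + 3·0 + 9·0 = 60
Kyoto: 4·2 + 6·2 + 3·0 + 9·2 + 3·1 + 9·5 = 86
Porto: 4·5 + 6·1 + 3·2 + 9·1 + 3·4 + 9·4 = 89
Lisbon has the highest Borda score (115).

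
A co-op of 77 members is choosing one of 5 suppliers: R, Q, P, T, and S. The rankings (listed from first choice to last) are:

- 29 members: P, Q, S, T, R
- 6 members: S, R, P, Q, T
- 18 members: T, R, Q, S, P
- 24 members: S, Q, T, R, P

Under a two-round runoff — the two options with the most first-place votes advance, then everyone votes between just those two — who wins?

Round 1 first-place votes: R 0, Q 0, P 29, T 18, S 30.
S and P advance.
Runoff: S is preferred to P by 48 voters; P by 29.
S wins the runoff.

S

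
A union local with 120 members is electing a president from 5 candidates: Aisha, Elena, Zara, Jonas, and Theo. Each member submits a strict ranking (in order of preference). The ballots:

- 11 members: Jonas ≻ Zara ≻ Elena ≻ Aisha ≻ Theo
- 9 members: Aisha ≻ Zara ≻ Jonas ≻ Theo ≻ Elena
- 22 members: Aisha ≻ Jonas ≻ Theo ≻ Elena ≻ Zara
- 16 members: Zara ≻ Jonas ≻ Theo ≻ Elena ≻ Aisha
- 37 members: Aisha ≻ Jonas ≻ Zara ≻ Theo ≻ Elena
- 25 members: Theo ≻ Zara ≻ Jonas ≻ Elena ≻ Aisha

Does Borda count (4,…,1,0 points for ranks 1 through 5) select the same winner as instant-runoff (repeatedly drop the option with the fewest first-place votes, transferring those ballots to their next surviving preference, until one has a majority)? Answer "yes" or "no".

Borda — scores: Aisha 283, Elena 85, Zara 273, Jonas 337, Theo 222. Winner: Jonas.
Instant-runoff — R1 Aisha 68, Elena 0, Zara 16, Jonas 11, Theo 25 (Aisha winner). Winner: Aisha.
The two methods disagree.

no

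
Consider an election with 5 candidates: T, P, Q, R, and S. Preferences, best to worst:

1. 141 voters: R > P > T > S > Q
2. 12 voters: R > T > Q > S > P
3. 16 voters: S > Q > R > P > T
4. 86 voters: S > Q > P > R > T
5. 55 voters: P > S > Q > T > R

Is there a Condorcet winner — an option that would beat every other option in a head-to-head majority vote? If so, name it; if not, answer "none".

none

Checking pairwise contests:
P beats T 298–12.
R beats P 169–141.
P beats Q 196–114.
Q beats R 157–153.
P beats S 196–114.
Every option loses at least one head-to-head, so there is no Condorcet winner.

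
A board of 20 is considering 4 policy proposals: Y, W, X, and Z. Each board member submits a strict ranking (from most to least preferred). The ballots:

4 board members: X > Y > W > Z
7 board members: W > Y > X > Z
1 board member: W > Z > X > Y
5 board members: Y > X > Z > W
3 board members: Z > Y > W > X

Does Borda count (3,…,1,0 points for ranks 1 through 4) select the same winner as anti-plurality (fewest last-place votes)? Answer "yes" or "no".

Borda — scores: Y 43, W 31, X 30, Z 16. Winner: Y.
Anti-plurality — last-place votes: Y 1, W 5, X 3, Z 11. Winner: Y.
The two methods agree.

yes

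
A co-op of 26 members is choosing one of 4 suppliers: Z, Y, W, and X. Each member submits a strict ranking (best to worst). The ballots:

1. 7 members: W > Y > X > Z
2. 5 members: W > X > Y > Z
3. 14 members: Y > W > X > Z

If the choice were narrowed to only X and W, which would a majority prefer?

W

Voters preferring X to W: 0; preferring W to X: 26.
W wins the head-to-head.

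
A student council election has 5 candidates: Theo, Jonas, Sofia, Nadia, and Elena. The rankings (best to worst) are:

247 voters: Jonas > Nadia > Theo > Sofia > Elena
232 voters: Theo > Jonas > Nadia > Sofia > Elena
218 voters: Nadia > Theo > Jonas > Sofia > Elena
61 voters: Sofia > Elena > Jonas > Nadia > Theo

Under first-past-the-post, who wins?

First-place votes: Theo 232, Jonas 247, Sofia 61, Nadia 218, Elena 0.
Jonas has the most first-place votes.

Jonas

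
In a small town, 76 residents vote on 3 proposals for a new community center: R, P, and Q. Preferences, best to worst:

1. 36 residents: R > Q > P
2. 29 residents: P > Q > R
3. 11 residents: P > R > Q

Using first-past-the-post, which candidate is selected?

First-place votes: R 36, P 40, Q 0.
P has the most first-place votes.

P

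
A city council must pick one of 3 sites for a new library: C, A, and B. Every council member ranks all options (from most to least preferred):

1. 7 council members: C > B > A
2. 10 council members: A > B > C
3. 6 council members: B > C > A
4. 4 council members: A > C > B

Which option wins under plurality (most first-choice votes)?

First-place votes: C 7, A 14, B 6.
A has the most first-place votes.

A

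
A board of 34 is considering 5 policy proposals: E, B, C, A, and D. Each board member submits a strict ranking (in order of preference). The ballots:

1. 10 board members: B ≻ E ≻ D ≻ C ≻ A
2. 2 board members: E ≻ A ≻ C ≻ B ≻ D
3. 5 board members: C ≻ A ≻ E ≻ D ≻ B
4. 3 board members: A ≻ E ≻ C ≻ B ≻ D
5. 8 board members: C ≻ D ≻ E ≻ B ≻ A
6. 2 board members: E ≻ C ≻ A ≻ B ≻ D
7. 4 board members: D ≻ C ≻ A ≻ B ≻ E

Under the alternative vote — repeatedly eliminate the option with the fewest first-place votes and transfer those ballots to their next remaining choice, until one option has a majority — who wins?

Round 1: E 4, B 10, C 13, A 3, D 4. Eliminate A.
Round 2: E 7, B 10, C 13, D 4. Eliminate D.
Round 3: E 7, B 10, C 17. Eliminate E.
Round 4: B 10, C 24. C has a majority.

C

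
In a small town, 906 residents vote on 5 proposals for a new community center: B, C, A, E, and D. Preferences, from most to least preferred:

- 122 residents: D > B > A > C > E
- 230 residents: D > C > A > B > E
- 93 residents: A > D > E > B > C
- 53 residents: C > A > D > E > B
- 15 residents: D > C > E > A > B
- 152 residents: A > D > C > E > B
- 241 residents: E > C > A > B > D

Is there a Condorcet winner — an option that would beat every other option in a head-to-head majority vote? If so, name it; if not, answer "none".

none

Checking pairwise contests:
C beats B 691–215.
D beats C 612–294.
C beats A 539–367.
C beats E 572–334.
A beats D 539–367.
Every option loses at least one head-to-head, so there is no Condorcet winner.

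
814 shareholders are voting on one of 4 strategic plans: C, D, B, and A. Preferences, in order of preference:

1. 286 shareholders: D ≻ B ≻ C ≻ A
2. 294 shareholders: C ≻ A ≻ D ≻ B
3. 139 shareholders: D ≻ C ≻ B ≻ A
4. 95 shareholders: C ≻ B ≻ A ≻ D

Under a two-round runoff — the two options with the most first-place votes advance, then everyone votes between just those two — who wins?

Round 1 first-place votes: C 389, D 425, B 0, A 0.
D and C advance.
Runoff: D is preferred to C by 425 voters; C by 389.
D wins the runoff.

D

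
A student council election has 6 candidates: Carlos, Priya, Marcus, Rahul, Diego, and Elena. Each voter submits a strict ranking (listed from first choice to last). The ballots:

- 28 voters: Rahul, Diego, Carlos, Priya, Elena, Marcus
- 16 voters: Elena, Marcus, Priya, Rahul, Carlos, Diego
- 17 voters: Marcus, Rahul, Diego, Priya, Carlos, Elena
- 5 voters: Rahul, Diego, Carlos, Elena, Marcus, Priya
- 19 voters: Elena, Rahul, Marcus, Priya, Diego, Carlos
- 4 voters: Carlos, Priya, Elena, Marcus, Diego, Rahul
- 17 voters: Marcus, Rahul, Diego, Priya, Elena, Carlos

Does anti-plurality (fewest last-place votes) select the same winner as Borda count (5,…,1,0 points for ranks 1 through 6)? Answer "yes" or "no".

yes

Anti-plurality — last-place votes: Carlos 36, Priya 5, Marcus 28, Rahul 4, Diego 16, Elena 17. Winner: Rahul.
Borda — scores: Carlos 152, Priya 226, Marcus 304, Rahul 409, Diego 257, Elena 242. Winner: Rahul.
The two methods agree.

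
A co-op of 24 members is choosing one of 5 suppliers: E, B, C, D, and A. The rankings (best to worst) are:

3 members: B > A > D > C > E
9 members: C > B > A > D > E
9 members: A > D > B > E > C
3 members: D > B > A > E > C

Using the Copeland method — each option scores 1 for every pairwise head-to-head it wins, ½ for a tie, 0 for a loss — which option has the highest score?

E: ties C; loses to B, D, and A → score 0.5.
B: beats E, C, and A; ties D → score 3.5.
C: ties E; loses to B, D, and A → score 0.5.
D: beats E and C; ties B; loses to A → score 2.5.
A: beats E, C, and D; loses to B → score 3.
B has the best pairwise record.

B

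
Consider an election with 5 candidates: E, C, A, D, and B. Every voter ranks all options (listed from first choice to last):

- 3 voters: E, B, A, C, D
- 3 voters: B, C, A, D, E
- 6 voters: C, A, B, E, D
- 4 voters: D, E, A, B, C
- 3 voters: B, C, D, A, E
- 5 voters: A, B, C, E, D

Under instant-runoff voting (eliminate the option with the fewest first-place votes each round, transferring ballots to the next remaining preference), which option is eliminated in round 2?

D

Round 1: E 3, C 6, A 5, D 4, B 6. Eliminate E.
Round 2: C 6, A 5, D 4, B 9. Eliminate D.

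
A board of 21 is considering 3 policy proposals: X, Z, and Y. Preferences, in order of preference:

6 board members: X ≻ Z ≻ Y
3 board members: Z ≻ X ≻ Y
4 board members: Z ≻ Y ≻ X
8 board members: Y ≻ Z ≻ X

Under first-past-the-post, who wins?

Y

First-place votes: X 6, Z 7, Y 8.
Y has the most first-place votes.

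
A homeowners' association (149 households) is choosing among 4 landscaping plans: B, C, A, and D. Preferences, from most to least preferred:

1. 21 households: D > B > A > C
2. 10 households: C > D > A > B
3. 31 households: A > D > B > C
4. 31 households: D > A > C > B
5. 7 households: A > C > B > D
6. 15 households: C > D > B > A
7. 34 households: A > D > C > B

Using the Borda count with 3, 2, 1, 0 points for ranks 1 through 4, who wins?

D

B: 21·2 + 10·0 + 31·1 + 31·0 + 7·1 + 15·1 + 34·0 = 95
C: 21·0 + 10·3 + 31·0 + 31·1 + 7·2 + 15·3 + 34·1 = 154
A: 21·1 + 10·1 + 31·3 + 31·2 + 7·3 + 15·0 + 34·3 = 309
D: 21·3 + 10·2 + 31·2 + 31·3 + 7·0 + 15·2 + 34·2 = 336
D has the highest Borda score (336).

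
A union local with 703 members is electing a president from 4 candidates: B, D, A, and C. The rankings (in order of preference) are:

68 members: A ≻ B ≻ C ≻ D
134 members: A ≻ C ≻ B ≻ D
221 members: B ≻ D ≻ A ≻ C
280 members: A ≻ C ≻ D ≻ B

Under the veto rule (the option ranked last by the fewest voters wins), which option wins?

Last-place votes: B 280, D 202, A 0, C 221.
A is ranked last by the fewest voters, so A wins.

A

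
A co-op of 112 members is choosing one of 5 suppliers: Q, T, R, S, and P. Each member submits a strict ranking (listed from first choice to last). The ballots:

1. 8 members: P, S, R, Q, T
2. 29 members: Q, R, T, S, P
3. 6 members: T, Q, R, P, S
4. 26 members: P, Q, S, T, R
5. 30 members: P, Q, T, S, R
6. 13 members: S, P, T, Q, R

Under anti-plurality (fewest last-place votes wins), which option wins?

Q

Last-place votes: Q 0, T 8, R 69, S 6, P 29.
Q is ranked last by the fewest voters, so Q wins.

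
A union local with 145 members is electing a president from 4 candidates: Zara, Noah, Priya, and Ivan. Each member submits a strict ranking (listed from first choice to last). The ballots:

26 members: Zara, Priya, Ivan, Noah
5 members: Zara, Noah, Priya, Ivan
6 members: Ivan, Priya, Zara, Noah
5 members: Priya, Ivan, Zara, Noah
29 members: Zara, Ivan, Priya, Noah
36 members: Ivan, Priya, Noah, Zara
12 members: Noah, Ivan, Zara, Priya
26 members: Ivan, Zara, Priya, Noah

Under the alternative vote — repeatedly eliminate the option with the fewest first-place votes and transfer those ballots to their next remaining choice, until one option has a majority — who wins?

Round 1: Zara 60, Noah 12, Priya 5, Ivan 68. Eliminate Priya.
Round 2: Zara 60, Noah 12, Ivan 73. Ivan has a majority.

Ivan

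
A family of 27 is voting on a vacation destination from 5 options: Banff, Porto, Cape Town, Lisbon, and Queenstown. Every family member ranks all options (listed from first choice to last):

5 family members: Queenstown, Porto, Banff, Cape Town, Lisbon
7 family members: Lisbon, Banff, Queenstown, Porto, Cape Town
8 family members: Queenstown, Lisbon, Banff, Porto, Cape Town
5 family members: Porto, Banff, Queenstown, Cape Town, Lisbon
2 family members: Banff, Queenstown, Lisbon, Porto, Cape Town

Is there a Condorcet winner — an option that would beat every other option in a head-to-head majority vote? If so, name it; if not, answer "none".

none

Checking pairwise contests:
Lisbon beats Banff 15–12.
Banff beats Porto 17–10.
Banff beats Cape Town 27–0.
Queenstown beats Lisbon 20–7.
Banff beats Queenstown 14–13.
Every option loses at least one head-to-head, so there is no Condorcet winner.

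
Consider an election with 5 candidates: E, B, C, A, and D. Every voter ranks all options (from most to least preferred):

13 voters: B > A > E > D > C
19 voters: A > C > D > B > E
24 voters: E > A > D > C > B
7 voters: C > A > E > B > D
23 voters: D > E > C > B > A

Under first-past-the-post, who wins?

E

First-place votes: E 24, B 13, C 7, A 19, D 23.
E has the most first-place votes.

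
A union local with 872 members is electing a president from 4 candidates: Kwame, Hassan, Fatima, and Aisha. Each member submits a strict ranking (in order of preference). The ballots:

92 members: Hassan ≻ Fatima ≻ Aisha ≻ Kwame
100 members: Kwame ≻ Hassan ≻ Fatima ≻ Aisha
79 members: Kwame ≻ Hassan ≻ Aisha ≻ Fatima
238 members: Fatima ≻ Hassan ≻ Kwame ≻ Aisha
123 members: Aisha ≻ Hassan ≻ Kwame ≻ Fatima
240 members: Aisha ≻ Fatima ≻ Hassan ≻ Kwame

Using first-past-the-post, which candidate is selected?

First-place votes: Kwame 179, Hassan 92, Fatima 238, Aisha 363.
Aisha has the most first-place votes.

Aisha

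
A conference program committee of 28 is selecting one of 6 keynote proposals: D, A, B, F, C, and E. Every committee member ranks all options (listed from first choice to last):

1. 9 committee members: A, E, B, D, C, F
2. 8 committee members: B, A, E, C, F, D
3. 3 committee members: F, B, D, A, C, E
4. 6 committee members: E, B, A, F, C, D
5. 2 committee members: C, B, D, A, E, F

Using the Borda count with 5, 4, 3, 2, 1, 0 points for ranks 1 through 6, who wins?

B

D: 9·2 + 8·0 + 3·3 + 6·0 + 2·3 = 33
A: 9·5 + 8·4 + 3·2 + 6·3 + 2·2 = 105
B: 9·3 + 8·5 + 3·4 + 6·4 + 2·4 = 111
F: 9·0 + 8·1 + 3·5 + 6·2 + 2·0 = 35
C: 9·1 + 8·2 + 3·1 + 6·1 + 2·5 = 44
E: 9·4 + 8·3 + 3·0 + 6·5 + 2·1 = 92
B has the highest Borda score (111).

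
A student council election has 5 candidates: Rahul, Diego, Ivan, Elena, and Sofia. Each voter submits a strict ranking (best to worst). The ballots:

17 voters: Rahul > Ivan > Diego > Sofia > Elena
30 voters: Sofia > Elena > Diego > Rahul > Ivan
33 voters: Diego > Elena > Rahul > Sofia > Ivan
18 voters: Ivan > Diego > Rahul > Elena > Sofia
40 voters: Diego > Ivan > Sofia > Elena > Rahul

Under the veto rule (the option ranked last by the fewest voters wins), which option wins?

Diego

Last-place votes: Rahul 40, Diego 0, Ivan 63, Elena 17, Sofia 18.
Diego is ranked last by the fewest voters, so Diego wins.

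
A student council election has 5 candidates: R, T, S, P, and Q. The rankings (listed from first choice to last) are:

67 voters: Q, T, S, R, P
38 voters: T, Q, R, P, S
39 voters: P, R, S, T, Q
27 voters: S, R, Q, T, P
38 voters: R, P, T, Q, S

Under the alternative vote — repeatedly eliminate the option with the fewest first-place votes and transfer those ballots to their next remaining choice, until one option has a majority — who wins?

Q

Round 1: R 38, T 38, S 27, P 39, Q 67. Eliminate S.
Round 2: R 65, T 38, P 39, Q 67. Eliminate T.
Round 3: R 65, P 39, Q 105. Q has a majority.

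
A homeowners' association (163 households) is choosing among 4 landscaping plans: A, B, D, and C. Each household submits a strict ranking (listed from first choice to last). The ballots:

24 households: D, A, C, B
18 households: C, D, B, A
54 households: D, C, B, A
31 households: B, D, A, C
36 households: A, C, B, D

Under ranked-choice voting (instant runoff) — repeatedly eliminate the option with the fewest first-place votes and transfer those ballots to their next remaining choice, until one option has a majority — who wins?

Round 1: A 36, B 31, D 78, C 18. Eliminate C.
Round 2: A 36, B 31, D 96. D has a majority.

D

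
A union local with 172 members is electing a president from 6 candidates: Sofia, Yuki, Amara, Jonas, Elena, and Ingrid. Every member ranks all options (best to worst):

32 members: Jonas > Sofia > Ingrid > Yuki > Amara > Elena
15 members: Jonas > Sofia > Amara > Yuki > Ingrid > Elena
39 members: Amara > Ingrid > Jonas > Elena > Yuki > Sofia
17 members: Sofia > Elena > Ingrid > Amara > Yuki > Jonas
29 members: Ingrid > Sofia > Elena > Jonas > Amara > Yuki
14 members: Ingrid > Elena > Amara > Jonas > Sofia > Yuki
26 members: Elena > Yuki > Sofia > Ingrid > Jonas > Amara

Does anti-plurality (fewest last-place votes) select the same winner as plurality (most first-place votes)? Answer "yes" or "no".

no

Anti-plurality — last-place votes: Sofia 39, Yuki 43, Amara 26, Jonas 17, Elena 47, Ingrid 0. Winner: Ingrid.
Plurality — first-place votes: Sofia 17, Yuki 0, Amara 39, Jonas 47, Elena 26, Ingrid 43. Winner: Jonas.
The two methods disagree.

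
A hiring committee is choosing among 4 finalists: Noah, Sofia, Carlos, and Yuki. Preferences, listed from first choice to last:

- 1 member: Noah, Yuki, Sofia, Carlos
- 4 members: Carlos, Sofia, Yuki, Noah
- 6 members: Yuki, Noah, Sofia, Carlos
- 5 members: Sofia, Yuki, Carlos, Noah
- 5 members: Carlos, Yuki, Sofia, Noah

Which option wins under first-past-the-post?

First-place votes: Noah 1, Sofia 5, Carlos 9, Yuki 6.
Carlos has the most first-place votes.

Carlos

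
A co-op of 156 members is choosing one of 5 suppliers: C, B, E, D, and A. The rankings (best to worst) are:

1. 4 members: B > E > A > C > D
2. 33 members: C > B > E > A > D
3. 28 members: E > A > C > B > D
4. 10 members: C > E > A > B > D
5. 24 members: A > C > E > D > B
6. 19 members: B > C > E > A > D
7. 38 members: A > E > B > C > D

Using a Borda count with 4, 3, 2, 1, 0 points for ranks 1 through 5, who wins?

C: 4·1 + 33·4 + 28·2 + 10·4 + 24·3 + 19·3 + 38·1 = 399
B: 4·4 + 33·3 + 28·1 + 10·1 + 24·0 + 19·4 + 38·2 = 305
E: 4·3 + 33·2 + 28·4 + 10·3 + 24·2 + 19·2 + 38·3 = 420
D: 4·0 + 33·0 + 28·0 + 10·0 + 24·1 + 19·0 + 38·0 = 24
A: 4·2 + 33·1 + 28·3 + 10·2 + 24·4 + 19·1 + 38·4 = 412
E has the highest Borda score (420).

E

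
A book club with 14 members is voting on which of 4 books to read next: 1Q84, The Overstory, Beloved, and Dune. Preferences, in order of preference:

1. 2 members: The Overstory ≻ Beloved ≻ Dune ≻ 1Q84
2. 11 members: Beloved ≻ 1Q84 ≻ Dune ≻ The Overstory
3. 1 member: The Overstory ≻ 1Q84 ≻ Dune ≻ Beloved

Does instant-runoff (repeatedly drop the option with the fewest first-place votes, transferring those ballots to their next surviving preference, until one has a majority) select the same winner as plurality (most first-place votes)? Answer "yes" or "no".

yes

Instant-runoff — R1 1Q84 0, The Overstory 3, Beloved 11, Dune 0 (Beloved winner). Winner: Beloved.
Plurality — first-place votes: 1Q84 0, The Overstory 3, Beloved 11, Dune 0. Winner: Beloved.
The two methods agree.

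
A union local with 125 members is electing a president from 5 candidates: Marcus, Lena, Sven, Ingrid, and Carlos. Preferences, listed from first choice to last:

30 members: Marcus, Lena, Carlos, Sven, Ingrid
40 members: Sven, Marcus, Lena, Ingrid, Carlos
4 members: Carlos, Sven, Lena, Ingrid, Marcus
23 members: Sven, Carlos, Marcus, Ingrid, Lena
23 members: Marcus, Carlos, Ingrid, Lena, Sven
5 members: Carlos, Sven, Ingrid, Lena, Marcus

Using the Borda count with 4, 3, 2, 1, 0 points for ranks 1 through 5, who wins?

Marcus

Marcus: 30·4 + 40·3 + 4·0 + 23·2 + 23·4 + 5·0 = 378
Lena: 30·3 + 40·2 + 4·2 + 23·0 + 23·1 + 5·1 = 206
Sven: 30·1 + 40·4 + 4·3 + 23·4 + 23·0 + 5·3 = 309
Ingrid: 30·0 + 40·1 + 4·1 + 23·1 + 23·2 + 5·2 = 123
Carlos: 30·2 + 40·0 + 4·4 + 23·3 + 23·3 + 5·4 = 234
Marcus has the highest Borda score (378).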